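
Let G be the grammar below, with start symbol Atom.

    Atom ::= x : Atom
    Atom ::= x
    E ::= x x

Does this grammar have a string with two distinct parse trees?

(E is unreachable from Atom, so its rules don't affect L(Atom).) The reachable grammar is A → atom sep A | atom. Each atom is followed by either the separator (recurse) or end-of-string (stop) — no choice point.

Unambiguous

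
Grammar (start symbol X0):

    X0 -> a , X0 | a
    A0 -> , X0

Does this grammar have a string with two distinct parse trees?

Unambiguous

Only X0 is reachable from X0; ignoring the rest: The reachable grammar is A → atom sep A | atom. Each atom is followed by either the separator (recurse) or end-of-string (stop) — no choice point.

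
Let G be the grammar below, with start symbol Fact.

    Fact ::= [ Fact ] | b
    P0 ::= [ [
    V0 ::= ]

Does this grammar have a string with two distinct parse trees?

Only Fact is reachable from Fact; ignoring the rest: Each string is a nest of matched brackets around a single atom. An opening bracket forces the recursive rule; an atom forces the base rule.

Unambiguous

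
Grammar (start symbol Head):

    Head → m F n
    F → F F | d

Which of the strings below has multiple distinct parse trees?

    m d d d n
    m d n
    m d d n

m d d d n: 2 trees
m d n: 1 tree
m d d n: 1 tree

m d d d n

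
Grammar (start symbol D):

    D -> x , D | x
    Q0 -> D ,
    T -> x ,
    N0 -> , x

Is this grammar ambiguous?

Unambiguous

(Q0, T, N0 are unreachable from D, so their rules don't affect L(D).) Right-recursive list with a separator: after each atom, whether the separator follows determines the rule. One parse per string.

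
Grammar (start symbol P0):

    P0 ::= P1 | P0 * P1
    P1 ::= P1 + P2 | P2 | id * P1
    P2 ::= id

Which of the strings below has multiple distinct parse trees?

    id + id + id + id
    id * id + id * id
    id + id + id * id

id + id + id + id: 1 tree
id * id + id * id: 3 trees
id + id + id * id: 1 tree

id * id + id * id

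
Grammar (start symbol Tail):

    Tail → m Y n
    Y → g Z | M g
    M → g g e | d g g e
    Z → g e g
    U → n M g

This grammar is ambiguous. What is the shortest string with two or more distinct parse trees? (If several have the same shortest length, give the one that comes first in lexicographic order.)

length 6: m g g e g n has 2 parse trees

Two derivations of m g g e g n:
  Tail ⇒ m Y n ⇒ m g Z n ⇒ m g g e g n
  Tail ⇒ m Y n ⇒ m M g n ⇒ m g g e g n

m g g e g n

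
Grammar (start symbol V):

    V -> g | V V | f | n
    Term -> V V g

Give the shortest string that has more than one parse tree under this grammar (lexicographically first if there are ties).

f f f

length 1: no string has ≥2 trees
length 2: no string has ≥2 trees
length 3: f f f has 2 parse trees

Two derivations of f f f:
  V ⇒ V V ⇒ V V V ⇒ f V V ⇒ f f V ⇒ f f f
  V ⇒ V V ⇒ f V ⇒ f V V ⇒ f f V ⇒ f f f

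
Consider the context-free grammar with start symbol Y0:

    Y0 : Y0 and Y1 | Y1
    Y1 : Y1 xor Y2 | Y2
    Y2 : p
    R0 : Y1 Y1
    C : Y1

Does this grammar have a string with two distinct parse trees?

Only Y0, Y1, Y2 are reachable from Y0; ignoring the rest: This is a standard precedence ladder (Y0 over Y1 over Y2), with each level left-recursive on its own operator ('and' at Y0, 'xor' at Y1). That structure is LR(1), hence unambiguous.

Unambiguous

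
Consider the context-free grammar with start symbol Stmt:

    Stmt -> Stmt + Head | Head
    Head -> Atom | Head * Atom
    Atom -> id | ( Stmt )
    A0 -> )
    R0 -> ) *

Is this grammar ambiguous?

(A0, R0 are unreachable from Stmt, so their rules don't affect L(Stmt).) Stmt → Stmt + Head | Head  ;  Head → Head * Atom | Atom  — a left-associative chain with Atom at the bottom. Each string factors uniquely by precedence.

Unambiguous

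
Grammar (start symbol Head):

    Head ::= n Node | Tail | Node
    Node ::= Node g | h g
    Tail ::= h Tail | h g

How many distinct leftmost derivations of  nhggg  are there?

Parse trees for nhggg:
  [Head n [Node [Node [Node h g] g] g]]

1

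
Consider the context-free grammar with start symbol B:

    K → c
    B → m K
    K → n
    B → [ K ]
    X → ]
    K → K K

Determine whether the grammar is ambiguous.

Ambiguous

Witness: m c c c

Derivation 1: B ⇒ m K ⇒ m K K ⇒ m c K ⇒ m c K K ⇒ m c c K ⇒ m c c c
Derivation 2: B ⇒ m K ⇒ m K K ⇒ m K K K ⇒ m c K K ⇒ m c c K ⇒ m c c c

Two distinct leftmost derivations for the same string.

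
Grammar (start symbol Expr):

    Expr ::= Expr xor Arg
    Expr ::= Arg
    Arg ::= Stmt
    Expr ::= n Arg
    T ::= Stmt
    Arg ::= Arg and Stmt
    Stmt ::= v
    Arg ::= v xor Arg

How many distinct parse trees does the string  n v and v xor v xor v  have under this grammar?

2

Parse trees for n v and v xor v xor v:
  [Expr [Expr n [Arg [Arg [Stmt v]] and [Stmt v]]] xor [Arg v xor [Arg [Stmt v]]]]
  [Expr [Expr [Expr n [Arg [Arg [Stmt v]] and [Stmt v]]] xor [Arg [Stmt v]]] xor [Arg [Stmt v]]]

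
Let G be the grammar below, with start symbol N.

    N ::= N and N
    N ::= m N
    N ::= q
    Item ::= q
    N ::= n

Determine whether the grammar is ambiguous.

Witness: m n and n

Derivation 1: N ⇒ N and N ⇒ m N and N ⇒ m n and N ⇒ m n and n
Derivation 2: N ⇒ m N ⇒ m N and N ⇒ m n and N ⇒ m n and n

Two distinct leftmost derivations for the same string.

Ambiguous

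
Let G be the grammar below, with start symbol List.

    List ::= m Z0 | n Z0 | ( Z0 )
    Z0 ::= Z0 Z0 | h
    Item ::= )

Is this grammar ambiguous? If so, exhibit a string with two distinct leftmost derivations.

Witness: m h h h

Derivation 1: List ⇒ m Z0 ⇒ m Z0 Z0 ⇒ m Z0 Z0 Z0 ⇒ m h Z0 Z0 ⇒ m h h Z0 ⇒ m h h h
Derivation 2: List ⇒ m Z0 ⇒ m Z0 Z0 ⇒ m h Z0 ⇒ m h Z0 Z0 ⇒ m h h Z0 ⇒ m h h h

Two distinct leftmost derivations for the same string.

Ambiguous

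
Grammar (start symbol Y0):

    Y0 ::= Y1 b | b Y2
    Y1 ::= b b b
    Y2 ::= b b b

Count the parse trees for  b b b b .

Parse trees for b b b b:
  [Y0 [Y1 b b b] b]
  [Y0 b [Y2 b b b]]

2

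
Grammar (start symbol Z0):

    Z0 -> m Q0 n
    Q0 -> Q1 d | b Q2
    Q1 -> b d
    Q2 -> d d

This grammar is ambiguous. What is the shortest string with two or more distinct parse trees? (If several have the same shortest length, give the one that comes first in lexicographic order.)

length 5: m b d d n has 2 parse trees

Two derivations of m b d d n:
  Z0 ⇒ m Q0 n ⇒ m Q1 d n ⇒ m b d d n
  Z0 ⇒ m Q0 n ⇒ m b Q2 n ⇒ m b d d n

m b d d n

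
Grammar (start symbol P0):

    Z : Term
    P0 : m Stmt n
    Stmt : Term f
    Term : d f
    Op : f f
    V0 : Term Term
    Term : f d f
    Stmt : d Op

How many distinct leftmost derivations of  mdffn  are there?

2

Parse trees for mdffn:
  [P0 m [Stmt [Term d f] f] n]
  [P0 m [Stmt d [Op f f]] n]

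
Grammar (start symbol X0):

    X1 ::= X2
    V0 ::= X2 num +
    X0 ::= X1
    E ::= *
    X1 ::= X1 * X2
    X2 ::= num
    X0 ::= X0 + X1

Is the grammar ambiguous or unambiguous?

Unambiguous

(E, V0 are unreachable from X0, so their rules don't affect L(X0).) X0 → X0 + X1 | X1  ;  X1 → X1 * X2 | X2  — a left-associative chain with X2 at the bottom. Each string factors uniquely by precedence.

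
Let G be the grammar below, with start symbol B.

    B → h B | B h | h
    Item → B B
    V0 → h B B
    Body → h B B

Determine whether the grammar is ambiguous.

Witness: h h

Derivation 1: B ⇒ h B ⇒ h h
Derivation 2: B ⇒ B h ⇒ h h

Two distinct leftmost derivations for the same string.

Ambiguous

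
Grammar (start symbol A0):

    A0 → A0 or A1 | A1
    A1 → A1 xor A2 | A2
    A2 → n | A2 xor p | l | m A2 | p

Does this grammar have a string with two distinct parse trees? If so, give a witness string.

Ambiguous

Witness: l xor p

Derivation 1: A0 ⇒ A1 ⇒ A1 xor A2 ⇒ A2 xor A2 ⇒ l xor A2 ⇒ l xor p
Derivation 2: A0 ⇒ A1 ⇒ A2 ⇒ A2 xor p ⇒ l xor p

Two distinct leftmost derivations for the same string.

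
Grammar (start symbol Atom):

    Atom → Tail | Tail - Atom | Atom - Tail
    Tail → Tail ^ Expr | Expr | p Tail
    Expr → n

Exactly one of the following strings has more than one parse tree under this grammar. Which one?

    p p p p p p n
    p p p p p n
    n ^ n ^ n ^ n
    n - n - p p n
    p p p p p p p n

p p p p p p n: 1 tree
p p p p p n: 1 tree
n ^ n ^ n ^ n: 1 tree
n - n - p p n: 4 trees
p p p p p p p n: 1 tree

n - n - p p n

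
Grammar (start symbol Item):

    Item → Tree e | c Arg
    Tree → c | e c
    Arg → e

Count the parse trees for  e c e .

1

Parse trees for e c e:
  [Item [Tree e c] e]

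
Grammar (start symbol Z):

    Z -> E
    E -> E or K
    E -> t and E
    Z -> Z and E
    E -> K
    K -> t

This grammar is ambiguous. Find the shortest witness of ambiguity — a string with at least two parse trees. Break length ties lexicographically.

t and t

length 1: no string has ≥2 trees
length 3: t and t has 2 parse trees

Two derivations of t and t:
  Z ⇒ E ⇒ t and E ⇒ t and K ⇒ t and t
  Z ⇒ Z and E ⇒ E and E ⇒ K and E ⇒ t and E ⇒ t and K ⇒ t and t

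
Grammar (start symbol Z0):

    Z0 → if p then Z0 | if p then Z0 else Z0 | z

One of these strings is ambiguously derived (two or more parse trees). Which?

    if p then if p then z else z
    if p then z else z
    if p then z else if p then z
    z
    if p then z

if p then if p then z else z: 2 trees
if p then z else z: 1 tree
if p then z else if p then z: 1 tree
z: 1 tree
if p then z: 1 tree

if p then if p then z else z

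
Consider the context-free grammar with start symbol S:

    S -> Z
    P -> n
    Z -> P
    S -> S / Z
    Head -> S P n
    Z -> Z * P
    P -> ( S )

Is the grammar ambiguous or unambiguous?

Unambiguous

(Head is unreachable from S, so its rules don't affect L(S).) The grammar is stratified — S handles '/' (left-recursive), Z handles '*', P atoms. Each operator has a fixed associativity and precedence level, so every string has one parse.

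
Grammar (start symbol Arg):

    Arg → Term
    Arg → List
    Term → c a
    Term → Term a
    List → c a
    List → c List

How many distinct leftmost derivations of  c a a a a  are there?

1

Parse trees for c a a a a:
  [Arg [Term [Term [Term [Term c a] a] a] a]]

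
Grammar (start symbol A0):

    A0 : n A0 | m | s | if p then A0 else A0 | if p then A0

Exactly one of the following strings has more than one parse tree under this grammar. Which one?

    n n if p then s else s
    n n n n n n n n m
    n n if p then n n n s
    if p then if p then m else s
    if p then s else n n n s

n n if p then s else s: 1 tree
n n n n n n n n m: 1 tree
n n if p then n n n s: 1 tree
if p then if p then m else s: 2 trees
if p then s else n n n s: 1 tree

if p then if p then m else s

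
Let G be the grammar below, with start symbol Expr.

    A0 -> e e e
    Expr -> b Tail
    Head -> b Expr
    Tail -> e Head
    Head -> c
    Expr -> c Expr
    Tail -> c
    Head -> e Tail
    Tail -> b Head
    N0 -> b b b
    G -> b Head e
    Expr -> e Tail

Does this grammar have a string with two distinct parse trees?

Unambiguous

(G, N0, A0 are unreachable from Expr, so their rules don't affect L(Expr).) The reachable rules are right-linear with at most one rule per (nonterminal, next-terminal) pair. Each input token forces the next rule, so parsing is deterministic.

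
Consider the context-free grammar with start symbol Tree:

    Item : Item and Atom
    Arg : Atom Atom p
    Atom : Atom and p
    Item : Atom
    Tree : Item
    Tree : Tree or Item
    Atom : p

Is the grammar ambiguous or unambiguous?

Witness: p and p

Derivation 1: Tree ⇒ Item ⇒ Item and Atom ⇒ Atom and Atom ⇒ p and Atom ⇒ p and p
Derivation 2: Tree ⇒ Item ⇒ Atom ⇒ Atom and p ⇒ p and p

Two distinct leftmost derivations for the same string.

Ambiguous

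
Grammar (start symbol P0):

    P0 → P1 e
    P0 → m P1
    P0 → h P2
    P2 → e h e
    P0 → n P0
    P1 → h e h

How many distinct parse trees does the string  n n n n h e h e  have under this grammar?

2

Parse trees for n n n n h e h e:
  [P0 n [P0 n [P0 n [P0 n [P0 [P1 h e h] e]]]]]
  [P0 n [P0 n [P0 n [P0 n [P0 h [P2 e h e]]]]]]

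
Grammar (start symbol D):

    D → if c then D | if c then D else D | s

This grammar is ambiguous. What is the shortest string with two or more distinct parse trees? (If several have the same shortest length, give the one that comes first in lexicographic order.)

if c then if c then s else s

length 1: no string has ≥2 trees
length 4: no string has ≥2 trees
length 6: no string has ≥2 trees
length 7: no string has ≥2 trees
length 9: if c then if c then s else s has 2 parse trees

Two derivations of if c then if c then s else s:
  D ⇒ if c then D ⇒ if c then if c then D else D ⇒ if c then if c then s else D ⇒ if c then if c then s else s
  D ⇒ if c then D else D ⇒ if c then if c then D else D ⇒ if c then if c then s else D ⇒ if c then if c then s else s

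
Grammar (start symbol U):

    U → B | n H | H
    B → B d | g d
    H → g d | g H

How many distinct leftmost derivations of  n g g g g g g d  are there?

Parse trees for n g g g g g g d:
  [U n [H g [H g [H g [H g [H g [H g d]]]]]]]

1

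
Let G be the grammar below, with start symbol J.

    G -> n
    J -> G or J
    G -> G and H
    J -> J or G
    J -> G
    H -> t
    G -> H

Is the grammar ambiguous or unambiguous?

Ambiguous

Witness: n or n

Derivation 1: J ⇒ G or J ⇒ n or J ⇒ n or G ⇒ n or n
Derivation 2: J ⇒ J or G ⇒ G or G ⇒ n or G ⇒ n or n

Two distinct leftmost derivations for the same string.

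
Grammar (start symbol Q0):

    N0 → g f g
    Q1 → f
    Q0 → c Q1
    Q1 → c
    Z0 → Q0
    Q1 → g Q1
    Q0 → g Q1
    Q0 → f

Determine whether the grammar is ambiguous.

Unambiguous

(N0, Z0 are unreachable from Q0, so their rules don't affect L(Q0).) Each reachable nonterminal has at most one production per leading terminal, and all productions are right-linear; the derivation is determined token-by-token.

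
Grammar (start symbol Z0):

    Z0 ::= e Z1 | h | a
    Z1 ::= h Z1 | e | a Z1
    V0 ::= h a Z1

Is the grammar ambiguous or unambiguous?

Only Z0, Z1 are reachable from Z0; ignoring the rest: Each reachable nonterminal has at most one production per leading terminal, and all productions are right-linear; the derivation is determined token-by-token.

Unambiguous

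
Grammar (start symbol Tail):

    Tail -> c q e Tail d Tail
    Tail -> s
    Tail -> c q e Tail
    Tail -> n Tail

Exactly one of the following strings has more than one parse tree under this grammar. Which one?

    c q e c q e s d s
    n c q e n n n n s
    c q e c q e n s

c q e c q e s d s: 2 trees
n c q e n n n n s: 1 tree
c q e c q e n s: 1 tree

c q e c q e s d s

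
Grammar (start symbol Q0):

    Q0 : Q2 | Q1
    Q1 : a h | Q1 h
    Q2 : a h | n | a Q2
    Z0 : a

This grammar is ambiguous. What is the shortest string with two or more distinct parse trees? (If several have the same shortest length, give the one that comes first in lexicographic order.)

a h

length 1: no string has ≥2 trees
length 2: a h has 2 parse trees

Two derivations of a h:
  Q0 ⇒ Q2 ⇒ a h
  Q0 ⇒ Q1 ⇒ a h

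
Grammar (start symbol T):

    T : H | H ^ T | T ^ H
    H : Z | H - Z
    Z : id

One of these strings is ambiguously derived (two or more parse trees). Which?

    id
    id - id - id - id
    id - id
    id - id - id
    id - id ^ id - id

id: 1 tree
id - id - id - id: 1 tree
id - id: 1 tree
id - id - id: 1 tree
id - id ^ id - id: 2 trees

id - id ^ id - id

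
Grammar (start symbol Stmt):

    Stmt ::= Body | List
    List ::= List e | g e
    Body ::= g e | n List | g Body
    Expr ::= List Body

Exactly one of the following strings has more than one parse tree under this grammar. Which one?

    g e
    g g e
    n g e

g e: 2 trees
g g e: 1 tree
n g e: 1 tree

g e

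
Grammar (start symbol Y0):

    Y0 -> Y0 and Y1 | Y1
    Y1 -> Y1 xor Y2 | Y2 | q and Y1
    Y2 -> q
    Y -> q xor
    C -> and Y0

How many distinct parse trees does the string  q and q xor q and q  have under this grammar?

Parse trees for q and q xor q and q:
  [Y0 [Y0 [Y0 [Y1 [Y2 q]]] and [Y1 [Y1 [Y2 q]] xor [Y2 q]]] and [Y1 [Y2 q]]]
  [Y0 [Y0 [Y1 [Y1 q and [Y1 [Y2 q]]] xor [Y2 q]]] and [Y1 [Y2 q]]]
  [Y0 [Y0 [Y1 q and [Y1 [Y1 [Y2 q]] xor [Y2 q]]]] and [Y1 [Y2 q]]]

3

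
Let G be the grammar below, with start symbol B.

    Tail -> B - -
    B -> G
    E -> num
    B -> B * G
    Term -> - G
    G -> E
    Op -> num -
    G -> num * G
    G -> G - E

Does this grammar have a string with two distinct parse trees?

Witness: num * num

Derivation 1: B ⇒ G ⇒ num * G ⇒ num * E ⇒ num * num
Derivation 2: B ⇒ B * G ⇒ G * G ⇒ E * G ⇒ num * G ⇒ num * E ⇒ num * num

Two distinct leftmost derivations for the same string.

Ambiguous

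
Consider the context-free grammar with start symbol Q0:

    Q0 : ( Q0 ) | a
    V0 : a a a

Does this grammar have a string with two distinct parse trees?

Only Q0 is reachable from Q0; ignoring the rest: Each string is a nest of matched brackets around a single atom. An opening bracket forces the recursive rule; an atom forces the base rule.

Unambiguous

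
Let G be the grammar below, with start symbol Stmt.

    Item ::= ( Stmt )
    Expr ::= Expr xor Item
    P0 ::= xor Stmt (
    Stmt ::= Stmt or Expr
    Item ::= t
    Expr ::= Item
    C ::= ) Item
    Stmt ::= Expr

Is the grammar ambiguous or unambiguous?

Unambiguous

Only Stmt, Expr, Item are reachable from Stmt; ignoring the rest: This is a standard precedence ladder (Stmt over Expr over Item), with each level left-recursive on its own operator ('or' at Stmt, 'xor' at Expr). That structure is LR(1), hence unambiguous.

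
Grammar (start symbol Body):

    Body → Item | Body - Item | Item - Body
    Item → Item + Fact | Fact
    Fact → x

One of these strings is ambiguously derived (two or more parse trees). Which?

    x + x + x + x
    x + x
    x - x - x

x + x + x + x: 1 tree
x + x: 1 tree
x - x - x: 4 trees

x - x - x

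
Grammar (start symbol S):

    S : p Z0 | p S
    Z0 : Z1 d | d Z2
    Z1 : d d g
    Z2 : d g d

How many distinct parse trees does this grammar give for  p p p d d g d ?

2

Parse trees for p p p d d g d:
  [S p [S p [S p [Z0 [Z1 d d g] d]]]]
  [S p [S p [S p [Z0 d [Z2 d g d]]]]]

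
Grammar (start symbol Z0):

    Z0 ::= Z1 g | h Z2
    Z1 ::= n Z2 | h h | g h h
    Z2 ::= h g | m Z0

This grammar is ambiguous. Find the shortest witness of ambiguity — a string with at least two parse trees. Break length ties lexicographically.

length 3: h h g has 2 parse trees

Two derivations of h h g:
  Z0 ⇒ Z1 g ⇒ h h g
  Z0 ⇒ h Z2 ⇒ h h g

h h g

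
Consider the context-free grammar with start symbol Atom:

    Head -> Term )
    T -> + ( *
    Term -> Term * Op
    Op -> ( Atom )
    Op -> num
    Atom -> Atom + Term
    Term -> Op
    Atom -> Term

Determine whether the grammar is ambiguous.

(T, Head are unreachable from Atom, so their rules don't affect L(Atom).) The grammar is stratified — Atom handles '+' (left-recursive), Term handles '*', Op atoms. Each operator has a fixed associativity and precedence level, so every string has one parse.

Unambiguous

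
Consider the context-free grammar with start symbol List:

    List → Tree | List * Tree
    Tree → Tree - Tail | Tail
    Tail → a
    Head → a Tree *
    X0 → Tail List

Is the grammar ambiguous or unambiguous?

Only List, Tree, Tail are reachable from List; ignoring the rest: List → List * Tree | Tree  ;  Tree → Tree - Tail | Tail  — a left-associative chain with Tail at the bottom. Each string factors uniquely by precedence.

Unambiguous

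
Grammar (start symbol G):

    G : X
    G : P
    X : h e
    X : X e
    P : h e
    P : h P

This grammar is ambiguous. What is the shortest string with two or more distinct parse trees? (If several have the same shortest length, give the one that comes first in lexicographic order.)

length 2: h e has 2 parse trees

Two derivations of h e:
  G ⇒ X ⇒ h e
  G ⇒ P ⇒ h e

h e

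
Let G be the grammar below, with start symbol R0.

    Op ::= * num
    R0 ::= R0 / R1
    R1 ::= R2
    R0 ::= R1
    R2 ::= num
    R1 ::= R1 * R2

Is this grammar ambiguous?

Unambiguous

Only R0, R1, R2 are reachable from R0; ignoring the rest: The grammar is stratified — R0 handles '/' (left-recursive), R1 handles '*', R2 atoms. Each operator has a fixed associativity and precedence level, so every string has one parse.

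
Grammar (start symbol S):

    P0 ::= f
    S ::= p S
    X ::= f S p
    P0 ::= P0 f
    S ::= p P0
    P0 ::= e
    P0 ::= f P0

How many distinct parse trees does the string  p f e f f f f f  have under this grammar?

6

Parse trees for p f e f f f f f:
  [S p [P0 [P0 [P0 [P0 [P0 [P0 f [P0 e]] f] f] f] f] f]]
  [S p [P0 [P0 [P0 [P0 [P0 f [P0 [P0 e] f]] f] f] f] f]]
  [S p [P0 [P0 [P0 [P0 f [P0 [P0 [P0 e] f] f]] f] f] f]]
  [S p [P0 [P0 [P0 f [P0 [P0 [P0 [P0 e] f] f] f]] f] f]]
  [S p [P0 [P0 f [P0 [P0 [P0 [P0 [P0 e] f] f] f] f]] f]]
  [S p [P0 f [P0 [P0 [P0 [P0 [P0 [P0 e] f] f] f] f] f]]]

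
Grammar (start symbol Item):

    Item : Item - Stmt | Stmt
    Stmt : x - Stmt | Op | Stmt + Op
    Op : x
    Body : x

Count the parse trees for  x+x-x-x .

Parse trees for x+x-x-x:
  [Item [Item [Stmt [Stmt [Op x]] + [Op x]]] - [Stmt x - [Stmt [Op x]]]]
  [Item [Item [Item [Stmt [Stmt [Op x]] + [Op x]]] - [Stmt [Op x]]] - [Stmt [Op x]]]

2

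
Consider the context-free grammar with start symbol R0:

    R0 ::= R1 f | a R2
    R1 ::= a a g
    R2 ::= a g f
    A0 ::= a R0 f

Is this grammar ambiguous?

Witness: a a g f

Derivation 1: R0 ⇒ R1 f ⇒ a a g f
Derivation 2: R0 ⇒ a R2 ⇒ a a g f

Two distinct leftmost derivations for the same string.

Ambiguous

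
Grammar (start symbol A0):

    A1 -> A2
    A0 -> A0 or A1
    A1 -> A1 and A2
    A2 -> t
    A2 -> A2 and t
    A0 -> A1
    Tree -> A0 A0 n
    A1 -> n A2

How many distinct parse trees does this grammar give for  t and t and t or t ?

4

Parse trees for t and t and t or t:
  [A0 [A0 [A1 [A2 [A2 [A2 t] and t] and t]]] or [A1 [A2 t]]]
  [A0 [A0 [A1 [A1 [A2 t]] and [A2 [A2 t] and t]]] or [A1 [A2 t]]]
  [A0 [A0 [A1 [A1 [A2 [A2 t] and t]] and [A2 t]]] or [A1 [A2 t]]]
  [A0 [A0 [A1 [A1 [A1 [A2 t]] and [A2 t]] and [A2 t]]] or [A1 [A2 t]]]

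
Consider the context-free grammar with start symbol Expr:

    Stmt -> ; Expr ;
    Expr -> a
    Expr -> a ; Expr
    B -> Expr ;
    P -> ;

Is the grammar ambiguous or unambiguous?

(P, Stmt, B are unreachable from Expr, so their rules don't affect L(Expr).) The reachable grammar is A → atom sep A | atom. Each atom is followed by either the separator (recurse) or end-of-string (stop) — no choice point.

Unambiguous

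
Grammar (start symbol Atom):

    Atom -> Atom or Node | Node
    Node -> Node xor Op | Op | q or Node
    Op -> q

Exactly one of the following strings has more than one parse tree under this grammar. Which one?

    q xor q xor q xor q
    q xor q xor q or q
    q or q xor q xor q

q or q xor q xor q

q xor q xor q xor q: 1 tree
q xor q xor q or q: 1 tree
q or q xor q xor q: 4 trees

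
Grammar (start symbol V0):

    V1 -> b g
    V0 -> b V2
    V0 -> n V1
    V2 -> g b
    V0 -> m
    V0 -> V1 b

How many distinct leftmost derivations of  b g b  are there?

Parse trees for b g b:
  [V0 b [V2 g b]]
  [V0 [V1 b g] b]

2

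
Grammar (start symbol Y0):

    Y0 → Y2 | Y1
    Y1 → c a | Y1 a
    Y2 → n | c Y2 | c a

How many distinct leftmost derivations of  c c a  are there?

1

Parse trees for c c a:
  [Y0 [Y2 c [Y2 c a]]]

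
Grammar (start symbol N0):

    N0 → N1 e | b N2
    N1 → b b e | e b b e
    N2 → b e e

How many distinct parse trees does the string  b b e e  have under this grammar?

2

Parse trees for b b e e:
  [N0 [N1 b b e] e]
  [N0 b [N2 b e e]]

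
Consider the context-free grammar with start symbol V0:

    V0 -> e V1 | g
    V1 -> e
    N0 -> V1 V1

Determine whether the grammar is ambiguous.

Unambiguous

Only V0, V1 are reachable from V0; ignoring the rest: Each reachable nonterminal has at most one production per leading terminal, and all productions are right-linear; the derivation is determined token-by-token.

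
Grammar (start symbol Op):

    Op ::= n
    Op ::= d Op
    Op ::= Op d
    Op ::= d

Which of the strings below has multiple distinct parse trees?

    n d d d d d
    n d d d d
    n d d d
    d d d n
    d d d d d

d d d d d

n d d d d d: 1 tree
n d d d d: 1 tree
n d d d: 1 tree
d d d n: 1 tree
d d d d d: 16 trees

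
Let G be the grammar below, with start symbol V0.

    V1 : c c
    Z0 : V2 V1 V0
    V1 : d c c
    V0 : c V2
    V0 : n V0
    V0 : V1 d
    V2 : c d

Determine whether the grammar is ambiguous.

Witness: c c d

Derivation 1: V0 ⇒ c V2 ⇒ c c d
Derivation 2: V0 ⇒ V1 d ⇒ c c d

Two distinct leftmost derivations for the same string.

Ambiguous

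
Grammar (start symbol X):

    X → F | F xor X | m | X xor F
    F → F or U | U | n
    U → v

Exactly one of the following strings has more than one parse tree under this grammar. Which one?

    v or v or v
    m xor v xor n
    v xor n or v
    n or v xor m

v or v or v: 1 tree
m xor v xor n: 1 tree
v xor n or v: 2 trees
n or v xor m: 1 tree

v xor n or v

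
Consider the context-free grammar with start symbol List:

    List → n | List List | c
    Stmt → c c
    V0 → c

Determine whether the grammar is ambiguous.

Witness: c c c

Derivation 1: List ⇒ List List ⇒ List List List ⇒ c List List ⇒ c c List ⇒ c c c
Derivation 2: List ⇒ List List ⇒ c List ⇒ c List List ⇒ c c List ⇒ c c c

Two distinct leftmost derivations for the same string.

Ambiguous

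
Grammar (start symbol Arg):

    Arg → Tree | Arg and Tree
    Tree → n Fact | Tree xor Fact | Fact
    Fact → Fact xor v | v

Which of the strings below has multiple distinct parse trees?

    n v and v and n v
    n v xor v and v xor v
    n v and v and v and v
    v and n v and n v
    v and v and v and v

n v and v and n v: 1 tree
n v xor v and v xor v: 4 trees
n v and v and v and v: 1 tree
v and n v and n v: 1 tree
v and v and v and v: 1 tree

n v xor v and v xor v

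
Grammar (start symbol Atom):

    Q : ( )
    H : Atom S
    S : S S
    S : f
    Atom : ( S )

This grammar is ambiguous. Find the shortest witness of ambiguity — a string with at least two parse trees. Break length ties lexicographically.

length 3: no string has ≥2 trees
length 4: no string has ≥2 trees
length 5: ( f f f ) has 2 parse trees

Two derivations of ( f f f ):
  Atom ⇒ ( S ) ⇒ ( S S ) ⇒ ( S S S ) ⇒ ( f S S ) ⇒ ( f f S ) ⇒ ( f f f )
  Atom ⇒ ( S ) ⇒ ( S S ) ⇒ ( f S ) ⇒ ( f S S ) ⇒ ( f f S ) ⇒ ( f f f )

( f f f )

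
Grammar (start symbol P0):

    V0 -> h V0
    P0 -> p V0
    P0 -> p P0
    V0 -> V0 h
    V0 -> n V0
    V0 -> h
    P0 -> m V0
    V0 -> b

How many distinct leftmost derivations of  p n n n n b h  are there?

5

Parse trees for p n n n n b h:
  [P0 p [V0 [V0 n [V0 n [V0 n [V0 n [V0 b]]]]] h]]
  [P0 p [V0 n [V0 [V0 n [V0 n [V0 n [V0 b]]]] h]]]
  [P0 p [V0 n [V0 n [V0 [V0 n [V0 n [V0 b]]] h]]]]
  [P0 p [V0 n [V0 n [V0 n [V0 [V0 n [V0 b]] h]]]]]
  [P0 p [V0 n [V0 n [V0 n [V0 n [V0 [V0 b] h]]]]]]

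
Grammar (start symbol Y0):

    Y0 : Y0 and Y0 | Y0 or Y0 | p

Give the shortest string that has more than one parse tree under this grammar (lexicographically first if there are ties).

length 1: no string has ≥2 trees
length 3: no string has ≥2 trees
length 5: p and p and p has 2 parse trees

Two derivations of p and p and p:
  Y0 ⇒ Y0 and Y0 ⇒ Y0 and Y0 and Y0 ⇒ p and Y0 and Y0 ⇒ p and p and Y0 ⇒ p and p and p
  Y0 ⇒ Y0 and Y0 ⇒ p and Y0 ⇒ p and Y0 and Y0 ⇒ p and p and Y0 ⇒ p and p and p

p and p and p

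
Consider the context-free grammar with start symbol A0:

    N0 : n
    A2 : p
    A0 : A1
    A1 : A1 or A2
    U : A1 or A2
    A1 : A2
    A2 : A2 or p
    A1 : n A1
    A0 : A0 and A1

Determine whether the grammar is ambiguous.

Ambiguous

Witness: p or p

Derivation 1: A0 ⇒ A1 ⇒ A1 or A2 ⇒ A2 or A2 ⇒ p or A2 ⇒ p or p
Derivation 2: A0 ⇒ A1 ⇒ A2 ⇒ A2 or p ⇒ p or p

Two distinct leftmost derivations for the same string.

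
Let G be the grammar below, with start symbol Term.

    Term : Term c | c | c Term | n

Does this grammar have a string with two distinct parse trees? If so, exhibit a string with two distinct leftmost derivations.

Witness: c c

Derivation 1: Term ⇒ Term c ⇒ c c
Derivation 2: Term ⇒ c Term ⇒ c c

Two distinct leftmost derivations for the same string.

Ambiguous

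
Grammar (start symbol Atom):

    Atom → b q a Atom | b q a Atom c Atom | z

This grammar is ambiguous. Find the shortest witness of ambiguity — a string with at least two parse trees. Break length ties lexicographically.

length 1: no string has ≥2 trees
length 4: no string has ≥2 trees
length 6: no string has ≥2 trees
length 7: no string has ≥2 trees
length 9: b q a b q a z c z has 2 parse trees

Two derivations of b q a b q a z c z:
  Atom ⇒ b q a Atom ⇒ b q a b q a Atom c Atom ⇒ b q a b q a z c Atom ⇒ b q a b q a z c z
  Atom ⇒ b q a Atom c Atom ⇒ b q a b q a Atom c Atom ⇒ b q a b q a z c Atom ⇒ b q a b q a z c z

b q a b q a z c z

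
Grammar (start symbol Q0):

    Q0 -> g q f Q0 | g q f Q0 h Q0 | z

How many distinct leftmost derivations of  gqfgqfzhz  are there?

2

Parse trees for gqfgqfzhz:
  [Q0 g q f [Q0 g q f [Q0 z] h [Q0 z]]]
  [Q0 g q f [Q0 g q f [Q0 z]] h [Q0 z]]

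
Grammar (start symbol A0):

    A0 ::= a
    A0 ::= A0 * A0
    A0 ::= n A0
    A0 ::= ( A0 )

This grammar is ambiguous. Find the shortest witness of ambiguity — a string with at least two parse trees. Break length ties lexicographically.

length 1: no string has ≥2 trees
length 2: no string has ≥2 trees
length 3: no string has ≥2 trees
length 4: n a * a has 2 parse trees

Two derivations of n a * a:
  A0 ⇒ A0 * A0 ⇒ n A0 * A0 ⇒ n a * A0 ⇒ n a * a
  A0 ⇒ n A0 ⇒ n A0 * A0 ⇒ n a * A0 ⇒ n a * a

n a * a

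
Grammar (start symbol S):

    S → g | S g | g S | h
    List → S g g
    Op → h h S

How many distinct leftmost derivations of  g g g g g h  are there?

1

Parse trees for g g g g g h:
  [S g [S g [S g [S g [S g [S h]]]]]]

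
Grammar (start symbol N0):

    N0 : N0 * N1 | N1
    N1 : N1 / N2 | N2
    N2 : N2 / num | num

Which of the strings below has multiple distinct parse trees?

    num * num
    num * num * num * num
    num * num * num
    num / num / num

num / num / num

num * num: 1 tree
num * num * num * num: 1 tree
num * num * num: 1 tree
num / num / num: 4 trees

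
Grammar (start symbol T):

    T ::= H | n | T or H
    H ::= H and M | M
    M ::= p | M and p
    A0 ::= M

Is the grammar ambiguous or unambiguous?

Ambiguous

Witness: p and p

Derivation 1: T ⇒ H ⇒ H and M ⇒ M and M ⇒ p and M ⇒ p and p
Derivation 2: T ⇒ H ⇒ M ⇒ M and p ⇒ p and p

Two distinct leftmost derivations for the same string.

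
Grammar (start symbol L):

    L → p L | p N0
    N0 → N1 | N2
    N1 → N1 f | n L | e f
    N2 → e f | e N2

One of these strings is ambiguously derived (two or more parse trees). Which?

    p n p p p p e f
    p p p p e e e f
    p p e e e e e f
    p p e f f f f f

p n p p p p e f: 2 trees
p p p p e e e f: 1 tree
p p e e e e e f: 1 tree
p p e f f f f f: 1 tree

p n p p p p e f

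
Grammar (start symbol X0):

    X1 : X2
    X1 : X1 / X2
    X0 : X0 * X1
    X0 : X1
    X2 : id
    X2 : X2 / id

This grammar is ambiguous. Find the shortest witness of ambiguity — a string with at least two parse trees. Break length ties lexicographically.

length 1: no string has ≥2 trees
length 3: id / id has 2 parse trees

Two derivations of id / id:
  X0 ⇒ X1 ⇒ X2 ⇒ X2 / id ⇒ id / id
  X0 ⇒ X1 ⇒ X1 / X2 ⇒ X2 / X2 ⇒ id / X2 ⇒ id / id

id / id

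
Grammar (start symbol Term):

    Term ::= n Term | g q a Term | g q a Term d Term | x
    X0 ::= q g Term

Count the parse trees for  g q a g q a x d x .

2

Parse trees for g q a g q a x d x:
  [Term g q a [Term g q a [Term x] d [Term x]]]
  [Term g q a [Term g q a [Term x]] d [Term x]]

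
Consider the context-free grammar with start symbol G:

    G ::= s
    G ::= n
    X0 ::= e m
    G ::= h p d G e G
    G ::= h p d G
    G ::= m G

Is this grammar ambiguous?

Witness: h p d h p d n e n

Derivation 1: G ⇒ h p d G e G ⇒ h p d h p d G e G ⇒ h p d h p d n e G ⇒ h p d h p d n e n
Derivation 2: G ⇒ h p d G ⇒ h p d h p d G e G ⇒ h p d h p d n e G ⇒ h p d h p d n e n

Two distinct leftmost derivations for the same string.

Ambiguous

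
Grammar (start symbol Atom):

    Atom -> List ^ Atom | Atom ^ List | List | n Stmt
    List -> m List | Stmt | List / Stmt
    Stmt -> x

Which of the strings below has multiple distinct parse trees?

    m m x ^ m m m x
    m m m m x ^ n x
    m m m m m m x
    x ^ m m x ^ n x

m m x ^ m m m x: 2 trees
m m m m x ^ n x: 1 tree
m m m m m m x: 1 tree
x ^ m m x ^ n x: 1 tree

m m x ^ m m m x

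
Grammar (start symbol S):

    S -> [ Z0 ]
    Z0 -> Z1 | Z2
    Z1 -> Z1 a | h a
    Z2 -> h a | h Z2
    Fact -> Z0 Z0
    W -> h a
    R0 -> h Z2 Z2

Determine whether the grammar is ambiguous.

Ambiguous

Witness: [ h a ]

Derivation 1: S ⇒ [ Z0 ] ⇒ [ Z1 ] ⇒ [ h a ]
Derivation 2: S ⇒ [ Z0 ] ⇒ [ Z2 ] ⇒ [ h a ]

Two distinct leftmost derivations for the same string.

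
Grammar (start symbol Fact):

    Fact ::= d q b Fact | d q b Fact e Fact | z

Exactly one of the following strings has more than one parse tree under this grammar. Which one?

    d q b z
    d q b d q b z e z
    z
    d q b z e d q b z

d q b z: 1 tree
d q b d q b z e z: 2 trees
z: 1 tree
d q b z e d q b z: 1 tree

d q b d q b z e z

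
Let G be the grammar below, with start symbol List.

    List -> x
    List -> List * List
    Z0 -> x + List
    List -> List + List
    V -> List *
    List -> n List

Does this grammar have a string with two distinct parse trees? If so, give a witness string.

Witness: n x * x

Derivation 1: List ⇒ List * List ⇒ n List * List ⇒ n x * List ⇒ n x * x
Derivation 2: List ⇒ n List ⇒ n List * List ⇒ n x * List ⇒ n x * x

Two distinct leftmost derivations for the same string.

Ambiguous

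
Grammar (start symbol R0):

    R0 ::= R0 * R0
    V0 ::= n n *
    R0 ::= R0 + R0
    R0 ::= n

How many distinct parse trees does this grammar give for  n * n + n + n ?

Parse trees for n * n + n + n:
  [R0 [R0 n] * [R0 [R0 n] + [R0 [R0 n] + [R0 n]]]]
  [R0 [R0 n] * [R0 [R0 [R0 n] + [R0 n]] + [R0 n]]]
  [R0 [R0 [R0 n] * [R0 n]] + [R0 [R0 n] + [R0 n]]]
  [R0 [R0 [R0 n] * [R0 [R0 n] + [R0 n]]] + [R0 n]]
  [R0 [R0 [R0 [R0 n] * [R0 n]] + [R0 n]] + [R0 n]]

5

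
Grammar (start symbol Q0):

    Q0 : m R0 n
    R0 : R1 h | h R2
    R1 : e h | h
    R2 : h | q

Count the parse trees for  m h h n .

Parse trees for m h h n:
  [Q0 m [R0 [R1 h] h] n]
  [Q0 m [R0 h [R2 h]] n]

2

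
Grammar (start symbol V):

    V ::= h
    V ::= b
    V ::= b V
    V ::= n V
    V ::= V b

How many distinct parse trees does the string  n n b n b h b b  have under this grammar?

21

Parse trees for n n b n b h b b (showing first 6 of 21):
  [V n [V n [V b [V n [V b [V [V [V h] b] b]]]]]]
  [V n [V n [V b [V n [V [V b [V [V h] b]] b]]]]]
  [V n [V n [V b [V n [V [V [V b [V h]] b] b]]]]]
  [V n [V n [V b [V [V n [V b [V [V h] b]]] b]]]]
  [V n [V n [V b [V [V n [V [V b [V h]] b]] b]]]]
  [V n [V n [V b [V [V [V n [V b [V h]]] b] b]]]]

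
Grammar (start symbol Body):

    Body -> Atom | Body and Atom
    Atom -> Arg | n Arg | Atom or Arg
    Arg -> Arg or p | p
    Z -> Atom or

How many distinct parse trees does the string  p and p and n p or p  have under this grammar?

2

Parse trees for p and p and n p or p:
  [Body [Body [Body [Atom [Arg p]]] and [Atom [Arg p]]] and [Atom n [Arg [Arg p] or p]]]
  [Body [Body [Body [Atom [Arg p]]] and [Atom [Arg p]]] and [Atom [Atom n [Arg p]] or [Arg p]]]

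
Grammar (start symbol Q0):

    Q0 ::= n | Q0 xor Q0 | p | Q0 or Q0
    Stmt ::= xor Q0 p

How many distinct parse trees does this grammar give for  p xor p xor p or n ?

5

Parse trees for p xor p xor p or n:
  [Q0 [Q0 p] xor [Q0 [Q0 p] xor [Q0 [Q0 p] or [Q0 n]]]]
  [Q0 [Q0 p] xor [Q0 [Q0 [Q0 p] xor [Q0 p]] or [Q0 n]]]
  [Q0 [Q0 [Q0 p] xor [Q0 p]] xor [Q0 [Q0 p] or [Q0 n]]]
  [Q0 [Q0 [Q0 p] xor [Q0 [Q0 p] xor [Q0 p]]] or [Q0 n]]
  [Q0 [Q0 [Q0 [Q0 p] xor [Q0 p]] xor [Q0 p]] or [Q0 n]]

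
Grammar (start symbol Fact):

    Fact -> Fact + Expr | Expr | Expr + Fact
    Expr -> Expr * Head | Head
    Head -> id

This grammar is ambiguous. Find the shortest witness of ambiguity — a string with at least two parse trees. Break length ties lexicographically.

id + id

length 1: no string has ≥2 trees
length 3: id + id has 2 parse trees

Two derivations of id + id:
  Fact ⇒ Fact + Expr ⇒ Expr + Expr ⇒ Head + Expr ⇒ id + Expr ⇒ id + Head ⇒ id + id
  Fact ⇒ Expr + Fact ⇒ Head + Fact ⇒ id + Fact ⇒ id + Expr ⇒ id + Head ⇒ id + id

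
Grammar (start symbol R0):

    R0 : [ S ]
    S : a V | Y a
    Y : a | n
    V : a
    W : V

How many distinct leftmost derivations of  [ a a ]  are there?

2

Parse trees for [ a a ]:
  [R0 [ [S a [V a]] ]]
  [R0 [ [S [Y a] a] ]]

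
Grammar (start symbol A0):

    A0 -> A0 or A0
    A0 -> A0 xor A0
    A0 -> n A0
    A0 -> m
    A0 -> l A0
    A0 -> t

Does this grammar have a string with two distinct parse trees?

Ambiguous

Witness: l m or m

Derivation 1: A0 ⇒ A0 or A0 ⇒ l A0 or A0 ⇒ l m or A0 ⇒ l m or m
Derivation 2: A0 ⇒ l A0 ⇒ l A0 or A0 ⇒ l m or A0 ⇒ l m or m

Two distinct leftmost derivations for the same string.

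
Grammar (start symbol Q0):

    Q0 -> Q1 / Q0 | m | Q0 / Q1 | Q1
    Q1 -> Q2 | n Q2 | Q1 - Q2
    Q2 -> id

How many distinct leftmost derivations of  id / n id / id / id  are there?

8

Parse trees for id / n id / id / id:
  [Q0 [Q1 [Q2 id]] / [Q0 [Q1 n [Q2 id]] / [Q0 [Q1 [Q2 id]] / [Q0 [Q1 [Q2 id]]]]]]
  [Q0 [Q1 [Q2 id]] / [Q0 [Q1 n [Q2 id]] / [Q0 [Q0 [Q1 [Q2 id]]] / [Q1 [Q2 id]]]]]
  [Q0 [Q1 [Q2 id]] / [Q0 [Q0 [Q1 n [Q2 id]] / [Q0 [Q1 [Q2 id]]]] / [Q1 [Q2 id]]]]
  [Q0 [Q1 [Q2 id]] / [Q0 [Q0 [Q0 [Q1 n [Q2 id]]] / [Q1 [Q2 id]]] / [Q1 [Q2 id]]]]
  [Q0 [Q0 [Q1 [Q2 id]] / [Q0 [Q1 n [Q2 id]] / [Q0 [Q1 [Q2 id]]]]] / [Q1 [Q2 id]]]
  [Q0 [Q0 [Q1 [Q2 id]] / [Q0 [Q0 [Q1 n [Q2 id]]] / [Q1 [Q2 id]]]] / [Q1 [Q2 id]]]
  [Q0 [Q0 [Q0 [Q1 [Q2 id]] / [Q0 [Q1 n [Q2 id]]]] / [Q1 [Q2 id]]] / [Q1 [Q2 id]]]
  [Q0 [Q0 [Q0 [Q0 [Q1 [Q2 id]]] / [Q1 n [Q2 id]]] / [Q1 [Q2 id]]] / [Q1 [Q2 id]]]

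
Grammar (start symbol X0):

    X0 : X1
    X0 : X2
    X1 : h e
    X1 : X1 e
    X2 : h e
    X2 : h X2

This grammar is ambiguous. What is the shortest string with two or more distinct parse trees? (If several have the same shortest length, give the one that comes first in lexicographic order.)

h e

length 2: h e has 2 parse trees

Two derivations of h e:
  X0 ⇒ X1 ⇒ h e
  X0 ⇒ X2 ⇒ h e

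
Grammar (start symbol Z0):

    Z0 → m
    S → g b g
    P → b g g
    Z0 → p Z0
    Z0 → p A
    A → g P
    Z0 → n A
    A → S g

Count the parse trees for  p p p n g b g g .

Parse trees for p p p n g b g g:
  [Z0 p [Z0 p [Z0 p [Z0 n [A g [P b g g]]]]]]
  [Z0 p [Z0 p [Z0 p [Z0 n [A [S g b g] g]]]]]

2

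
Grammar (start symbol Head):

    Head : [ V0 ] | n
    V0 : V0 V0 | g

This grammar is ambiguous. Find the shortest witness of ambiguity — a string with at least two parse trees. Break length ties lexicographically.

length 1: no string has ≥2 trees
length 3: no string has ≥2 trees
length 4: no string has ≥2 trees
length 5: [ g g g ] has 2 parse trees

Two derivations of [ g g g ]:
  Head ⇒ [ V0 ] ⇒ [ V0 V0 ] ⇒ [ V0 V0 V0 ] ⇒ [ g V0 V0 ] ⇒ [ g g V0 ] ⇒ [ g g g ]
  Head ⇒ [ V0 ] ⇒ [ V0 V0 ] ⇒ [ g V0 ] ⇒ [ g V0 V0 ] ⇒ [ g g V0 ] ⇒ [ g g g ]

[ g g g ]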